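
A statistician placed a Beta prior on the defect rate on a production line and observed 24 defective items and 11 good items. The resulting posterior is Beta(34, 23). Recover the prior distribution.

Beta is conjugate to the binomial likelihood: posterior = Beta(α+s, β+f).
So α = 34 − 24 = 10 and β = 23 − 11 = 12.

Beta(10, 12)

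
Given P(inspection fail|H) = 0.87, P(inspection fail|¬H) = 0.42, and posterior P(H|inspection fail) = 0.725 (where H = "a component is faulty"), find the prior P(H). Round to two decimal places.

P(H) = 0.56

Bayes' rule in odds form gives O(H|E) = O(H)·[P(E|H)/P(E|¬H)], hence O(H) = O(H|E)/LR.
Posterior odds = 0.725/(1−0.725) = 2.6364. LR = 0.87/0.42 = 2.0714.
Prior odds = 2.6364/2.0714 = 1.2728, so P(H) = 1.2728/(1+1.2728) ≈ 0.56.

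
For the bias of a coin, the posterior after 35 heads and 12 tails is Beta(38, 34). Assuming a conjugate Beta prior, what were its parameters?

Beta(3, 22)

Beta is conjugate to the binomial likelihood: posterior = Beta(α+s, β+f).
So α = 38 − 35 = 3 and β = 34 − 12 = 22.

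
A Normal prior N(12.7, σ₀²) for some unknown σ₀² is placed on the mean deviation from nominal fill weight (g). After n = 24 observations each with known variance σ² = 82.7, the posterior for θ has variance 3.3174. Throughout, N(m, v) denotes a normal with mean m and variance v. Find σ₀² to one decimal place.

Posterior precision equals prior precision plus data precision: 1/σ_n² = 1/σ₀² + n/σ².
So 1/σ₀² = 1/3.3174 − 24/82.7 = 0.301441 − 0.290206 = 0.011235.
Hence σ₀² = 1/0.011235 ≈ 89.0.

σ₀² = 89.0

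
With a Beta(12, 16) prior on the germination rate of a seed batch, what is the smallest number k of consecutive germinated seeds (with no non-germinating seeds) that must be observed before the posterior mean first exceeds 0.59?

After k germinated seeds and 0 non-germinating seeds the posterior is Beta(12+k, 16), with mean (12+k)/(12+16+k).
Set (12+k)/(28+k) > 0.59 and solve: k > (0.59·28 − 12)/(1 − 0.59) = 11.024.
The smallest integer exceeding 11.024 is 12, and checking k=12: (24)/(40) = 0.6000 > 0.59.

k = 12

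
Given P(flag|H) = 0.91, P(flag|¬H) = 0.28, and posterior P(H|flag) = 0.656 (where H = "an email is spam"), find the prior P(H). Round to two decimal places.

In odds form, posterior odds = prior odds × likelihood ratio, so prior odds = posterior odds ÷ LR.
Posterior odds = 0.656/(1−0.656) = 1.9070. LR = 0.91/0.28 = 3.2500.
Prior odds = 1.9070/3.2500 = 0.5868, so P(H) = 0.5868/(1+0.5868) ≈ 0.37.

P(H) = 0.37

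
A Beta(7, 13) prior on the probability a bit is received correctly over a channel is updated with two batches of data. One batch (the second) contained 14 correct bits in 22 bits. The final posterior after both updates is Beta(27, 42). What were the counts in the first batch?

6 correct bits and 21 errors

Sequential conjugate updates are equivalent to a single update on the pooled data, so total successes = posterior α − prior α and total failures = posterior β − prior β.
Total across both batches: 27−7=20 correct bits, 42−13=29 errors.
Subtract the second batch: 20−14=6 correct bits and 29−8=21 errors.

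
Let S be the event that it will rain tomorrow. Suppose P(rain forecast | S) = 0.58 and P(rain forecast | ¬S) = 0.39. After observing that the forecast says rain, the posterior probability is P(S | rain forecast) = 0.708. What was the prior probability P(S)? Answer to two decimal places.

P(S) = 0.62

In odds form, posterior odds = prior odds × likelihood ratio, so prior odds = posterior odds ÷ LR.
Posterior odds = 0.708/(1−0.708) = 2.4247. LR = 0.58/0.39 = 1.4872.
Prior odds = 2.4247/1.4872 = 1.6304, so P(S) = 1.6304/(1+1.6304) ≈ 0.62.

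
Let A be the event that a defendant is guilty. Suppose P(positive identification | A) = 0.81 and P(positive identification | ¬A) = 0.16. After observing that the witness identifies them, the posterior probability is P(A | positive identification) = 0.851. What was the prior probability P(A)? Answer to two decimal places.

Bayes' rule in odds form gives O(A|E) = O(A)·[P(E|A)/P(E|¬A)], hence O(A) = O(A|E)/LR.
Posterior odds = 0.851/(1−0.851) = 5.7114. LR = 0.81/0.16 = 5.0625.
Prior odds = 5.7114/5.0625 = 1.1282, so P(A) = 1.1282/(1+1.1282) ≈ 0.53.

P(A) = 0.53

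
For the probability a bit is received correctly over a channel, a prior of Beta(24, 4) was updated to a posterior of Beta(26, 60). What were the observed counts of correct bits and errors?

2 correct bits and 56 errors

A Beta(a, b) prior with s successes and f failures in binomial data gives a Beta(a+s, b+f) posterior.
Match parameters: s=26−24=2, f=60−4=56.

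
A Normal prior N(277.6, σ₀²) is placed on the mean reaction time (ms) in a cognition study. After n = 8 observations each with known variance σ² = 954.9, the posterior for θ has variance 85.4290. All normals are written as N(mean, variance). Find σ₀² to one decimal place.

σ₀² = 300.5

For the Normal–Normal model with known σ², precisions add: τ_n = τ₀ + n/σ².
So 1/σ₀² = 1/85.4290 − 8/954.9 = 0.011706 − 0.008378 = 0.003328.
Hence σ₀² = 1/0.003328 ≈ 300.5.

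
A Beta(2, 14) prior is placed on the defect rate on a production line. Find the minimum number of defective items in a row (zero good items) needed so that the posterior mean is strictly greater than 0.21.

After k defective items and 0 good items the posterior is Beta(2+k, 14), with mean (2+k)/(2+14+k).
Set (2+k)/(16+k) > 0.21 and solve: k > (0.21·16 − 2)/(1 − 0.21) = 1.722.
The smallest integer exceeding 1.722 is 2, and checking k=2: (4)/(18) = 0.2222 > 0.21.

k = 2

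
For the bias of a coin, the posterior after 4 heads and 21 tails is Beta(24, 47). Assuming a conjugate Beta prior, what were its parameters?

Beta(20, 26)

Under Beta–binomial conjugacy the posterior parameters are (a+s, b+f).
Subtract the data counts: 24−4=20, 47−21=26.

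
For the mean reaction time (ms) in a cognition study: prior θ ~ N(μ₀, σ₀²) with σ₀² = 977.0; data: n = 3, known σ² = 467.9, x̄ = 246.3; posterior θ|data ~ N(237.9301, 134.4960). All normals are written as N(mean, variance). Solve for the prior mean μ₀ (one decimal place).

The posterior mean is a precision-weighted average: μ_n = (τ₀μ₀ + τ_data·x̄)/(τ₀+τ_data), with τ₀=1/σ₀² and τ_data=n/σ².
Here τ₀ = 1/977.0 = 0.001024 and τ_data = 3/467.9 = 0.006412, so τ_n = 0.007436.
Rearranging for μ₀: μ₀ = (μ_n·τ_n − τ_data·x̄)/τ₀ = (237.9301·0.007436 − 0.006412·246.3) / 0.001024 = 0.189973/0.001024 ≈ 185.5.

μ₀ = 185.5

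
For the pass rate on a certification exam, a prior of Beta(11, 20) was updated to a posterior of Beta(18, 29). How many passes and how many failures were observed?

Beta is conjugate to the binomial likelihood: posterior = Beta(a+s, b+f).
So s = 18 − 11 = 7 and f = 29 − 20 = 9.

7 passes and 9 failures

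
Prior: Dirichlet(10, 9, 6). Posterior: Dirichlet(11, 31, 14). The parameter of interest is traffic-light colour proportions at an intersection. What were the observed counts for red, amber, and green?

For a Dirichlet(α) prior with multinomial counts c, the posterior is Dirichlet(α + c) componentwise.
Counts are posterior − prior componentwise: 11−10=1, 31−9=22, 14−6=8.

counts (1, 22, 8)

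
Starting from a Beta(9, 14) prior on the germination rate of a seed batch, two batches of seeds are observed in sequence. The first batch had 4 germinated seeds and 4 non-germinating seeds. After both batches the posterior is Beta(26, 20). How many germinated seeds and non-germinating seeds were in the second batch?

Because Beta–binomial updating is additive in the counts, the combined data contributed (α_post−α_prior, β_post−β_prior) successes and failures.
Total across both batches: 26−9=17 germinated seeds, 20−14=6 non-germinating seeds.
Subtract the first batch: 17−4=13 germinated seeds and 6−4=2 non-germinating seeds.

13 germinated seeds and 2 non-germinating seeds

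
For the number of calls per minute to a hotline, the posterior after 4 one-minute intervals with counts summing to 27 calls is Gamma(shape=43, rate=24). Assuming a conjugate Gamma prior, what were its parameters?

A Gamma(α, β) prior (rate parametrization) on a Poisson rate with n observations summing to S gives posterior Gamma(α+S, β+n).
So α = 43 − 27 = 16 and β = 24 − 4 = 20.

Gamma(shape=16, rate=20)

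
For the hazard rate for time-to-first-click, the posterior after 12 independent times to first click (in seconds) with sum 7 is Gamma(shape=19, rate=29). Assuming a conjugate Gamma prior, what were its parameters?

For an exponential likelihood with a Gamma(α, β) prior on the rate, n observations with total T give posterior Gamma(α+n, β+T).
So α = 19 − 12 = 7 and β = 29 − 7 = 22.

Gamma(shape=7, rate=22)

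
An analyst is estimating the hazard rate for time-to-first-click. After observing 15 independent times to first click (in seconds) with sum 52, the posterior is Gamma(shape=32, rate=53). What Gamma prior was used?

Gamma–exponential conjugacy: posterior shape = α + n, posterior rate = β + Σtᵢ.
So α = 32 − 15 = 17 and β = 53 − 52 = 1.

Gamma(shape=17, rate=1)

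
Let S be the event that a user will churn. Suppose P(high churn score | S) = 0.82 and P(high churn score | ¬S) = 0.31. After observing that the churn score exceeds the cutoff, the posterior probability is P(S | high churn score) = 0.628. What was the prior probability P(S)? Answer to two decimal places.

P(S) = 0.39

In odds form, posterior odds = prior odds × likelihood ratio, so prior odds = posterior odds ÷ LR.
Posterior odds = 0.628/(1−0.628) = 1.6882. LR = 0.82/0.31 = 2.6452.
Prior odds = 1.6882/2.6452 = 0.6382, so P(S) = 0.6382/(1+0.6382) ≈ 0.39.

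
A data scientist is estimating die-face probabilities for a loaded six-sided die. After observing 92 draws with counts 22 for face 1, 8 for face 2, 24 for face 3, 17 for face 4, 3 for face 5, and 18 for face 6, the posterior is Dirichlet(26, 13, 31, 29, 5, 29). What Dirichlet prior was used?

For a Dirichlet(α) prior with multinomial counts c, the posterior is Dirichlet(α + c) componentwise.
Subtract each count from the matching posterior parameter: 26−22=4, 13−8=5, 31−24=7, 29−17=12, 5−3=2, 29−18=11.

Dirichlet(4, 5, 7, 12, 2, 11)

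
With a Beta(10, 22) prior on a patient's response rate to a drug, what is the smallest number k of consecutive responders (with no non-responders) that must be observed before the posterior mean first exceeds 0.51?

k = 13

After k responders and 0 non-responders the posterior is Beta(10+k, 22), with mean (10+k)/(10+22+k).
Set (10+k)/(32+k) > 0.51 and solve: k > (0.51·32 − 10)/(1 − 0.51) = 12.898.
The smallest integer exceeding 12.898 is 13, and checking k=13: (23)/(45) = 0.5111 > 0.51.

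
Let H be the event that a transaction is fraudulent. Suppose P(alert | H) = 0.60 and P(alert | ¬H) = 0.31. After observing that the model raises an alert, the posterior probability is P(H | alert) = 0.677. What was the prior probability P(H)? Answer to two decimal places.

P(H) = 0.52

Bayes' rule in odds form gives O(H|E) = O(H)·[P(E|H)/P(E|¬H)], hence O(H) = O(H|E)/LR.
Posterior odds = 0.677/(1−0.677) = 2.0960. LR = 0.60/0.31 = 1.9355.
Prior odds = 2.0960/1.9355 = 1.0829, so P(H) = 1.0829/(1+1.0829) ≈ 0.52.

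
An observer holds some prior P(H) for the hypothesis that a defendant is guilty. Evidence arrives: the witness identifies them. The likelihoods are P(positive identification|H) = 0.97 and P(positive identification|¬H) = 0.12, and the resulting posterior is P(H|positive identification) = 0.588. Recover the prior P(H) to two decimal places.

Bayes' rule in odds form gives O(H|E) = O(H)·[P(E|H)/P(E|¬H)], hence O(H) = O(H|E)/LR.
Posterior odds = 0.588/(1−0.588) = 1.4272. LR = 0.97/0.12 = 8.0833.
Prior odds = 1.4272/8.0833 = 0.1766, so P(H) = 0.1766/(1+0.1766) ≈ 0.15.

P(H) = 0.15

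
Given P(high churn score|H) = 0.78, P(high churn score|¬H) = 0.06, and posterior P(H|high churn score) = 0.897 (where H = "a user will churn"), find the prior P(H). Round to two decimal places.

P(H) = 0.40

Bayes' rule in odds form gives O(H|E) = O(H)·[P(E|H)/P(E|¬H)], hence O(H) = O(H|E)/LR.
Posterior odds = 0.897/(1−0.897) = 8.7087. LR = 0.78/0.06 = 13.0000.
Prior odds = 8.7087/13.0000 = 0.6699, so P(H) = 0.6699/(1+0.6699) ≈ 0.40.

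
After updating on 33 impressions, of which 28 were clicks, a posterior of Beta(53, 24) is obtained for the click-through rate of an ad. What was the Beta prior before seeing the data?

A Beta(a, b) prior with s successes and f failures in binomial data gives a Beta(a+s, b+f) posterior.
Subtract the data counts: 53−28=25, 24−5=19.

Beta(25, 19)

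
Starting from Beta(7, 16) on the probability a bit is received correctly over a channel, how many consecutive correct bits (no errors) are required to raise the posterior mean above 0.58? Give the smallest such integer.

k = 16

After k correct bits and 0 errors the posterior is Beta(7+k, 16), with mean (7+k)/(7+16+k).
Set (7+k)/(23+k) > 0.58 and solve: k > (0.58·23 − 7)/(1 − 0.58) = 15.095.
The smallest integer exceeding 15.095 is 16.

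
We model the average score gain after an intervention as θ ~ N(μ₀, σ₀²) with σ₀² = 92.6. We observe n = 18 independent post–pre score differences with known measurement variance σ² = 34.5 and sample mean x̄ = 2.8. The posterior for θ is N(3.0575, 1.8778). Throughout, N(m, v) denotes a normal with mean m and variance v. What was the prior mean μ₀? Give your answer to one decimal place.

μ₀ = 15.5

The posterior mean is a precision-weighted average: μ_n = (τ₀μ₀ + τ_data·x̄)/(τ₀+τ_data), with τ₀=1/σ₀² and τ_data=n/σ².
Here τ₀ = 1/92.6 = 0.010799 and τ_data = 18/34.5 = 0.521739, so τ_n = 0.532538.
Rearranging for μ₀: μ₀ = (μ_n·τ_n − τ_data·x̄)/τ₀ = (3.0575·0.532538 − 0.521739·2.8) / 0.010799 = 0.167366/0.010799 ≈ 15.5.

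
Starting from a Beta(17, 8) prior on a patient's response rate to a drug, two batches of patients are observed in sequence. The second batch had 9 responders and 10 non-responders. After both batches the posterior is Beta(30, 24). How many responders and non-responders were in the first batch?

4 responders and 6 non-responders

Sequential conjugate updates are equivalent to a single update on the pooled data, so total successes = posterior α − prior α and total failures = posterior β − prior β.
Total across both batches: 30−17=13 responders, 24−8=16 non-responders.
Subtract the second batch: 13−9=4 responders and 16−10=6 non-responders.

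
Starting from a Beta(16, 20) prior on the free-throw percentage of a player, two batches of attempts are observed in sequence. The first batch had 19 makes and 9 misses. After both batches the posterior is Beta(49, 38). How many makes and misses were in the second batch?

14 makes and 9 misses

Sequential conjugate updates are equivalent to a single update on the pooled data, so total successes = posterior α − prior α and total failures = posterior β − prior β.
Total across both batches: 49−16=33 makes, 38−20=18 misses.
Subtract the first batch: 33−19=14 makes and 18−9=9 misses.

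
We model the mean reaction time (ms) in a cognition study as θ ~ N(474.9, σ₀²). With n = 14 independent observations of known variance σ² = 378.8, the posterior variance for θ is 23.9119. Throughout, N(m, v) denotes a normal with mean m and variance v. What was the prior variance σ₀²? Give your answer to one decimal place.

Posterior precision equals prior precision plus data precision: 1/σ_n² = 1/σ₀² + n/σ².
So 1/σ₀² = 1/23.9119 − 14/378.8 = 0.041820 − 0.036959 = 0.004861.
Hence σ₀² = 1/0.004861 ≈ 205.7.

σ₀² = 205.7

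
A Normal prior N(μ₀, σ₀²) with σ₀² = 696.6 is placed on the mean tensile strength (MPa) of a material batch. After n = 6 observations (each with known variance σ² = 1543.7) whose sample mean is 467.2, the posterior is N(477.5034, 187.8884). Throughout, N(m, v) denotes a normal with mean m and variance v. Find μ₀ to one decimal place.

The posterior mean is a precision-weighted average: μ_n = (τ₀μ₀ + τ_data·x̄)/(τ₀+τ_data), with τ₀=1/σ₀² and τ_data=n/σ².
Here τ₀ = 1/696.6 = 0.001436 and τ_data = 6/1543.7 = 0.003887, so τ_n = 0.005323.
Rearranging for μ₀: μ₀ = (μ_n·τ_n − τ_data·x̄)/τ₀ = (477.5034·0.005323 − 0.003887·467.2) / 0.001436 = 0.725744/0.001436 ≈ 505.4.

μ₀ = 505.4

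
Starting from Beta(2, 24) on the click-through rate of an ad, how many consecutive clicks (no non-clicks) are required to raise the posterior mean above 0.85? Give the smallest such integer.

After k clicks and 0 non-clicks the posterior is Beta(2+k, 24), with mean (2+k)/(2+24+k).
Set (2+k)/(26+k) > 0.85 and solve: k > (0.85·26 − 2)/(1 − 0.85) = 134.000.
The smallest integer exceeding 134.000 is 135.

k = 135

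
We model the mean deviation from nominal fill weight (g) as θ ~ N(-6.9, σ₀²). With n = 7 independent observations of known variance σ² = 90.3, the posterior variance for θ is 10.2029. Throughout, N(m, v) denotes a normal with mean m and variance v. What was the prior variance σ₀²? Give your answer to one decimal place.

For the Normal–Normal model with known σ², precisions add: τ_n = τ₀ + n/σ².
So 1/σ₀² = 1/10.2029 − 7/90.3 = 0.098011 − 0.077519 = 0.020492.
Hence σ₀² = 1/0.020492 ≈ 48.8.

σ₀² = 48.8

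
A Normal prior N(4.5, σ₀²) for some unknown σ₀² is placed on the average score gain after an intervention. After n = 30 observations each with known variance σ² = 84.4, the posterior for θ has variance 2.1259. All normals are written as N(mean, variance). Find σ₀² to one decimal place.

Posterior precision equals prior precision plus data precision: 1/σ_n² = 1/σ₀² + n/σ².
So 1/σ₀² = 1/2.1259 − 30/84.4 = 0.470389 − 0.355450 = 0.114939.
Hence σ₀² = 1/0.114939 ≈ 8.7.

σ₀² = 8.7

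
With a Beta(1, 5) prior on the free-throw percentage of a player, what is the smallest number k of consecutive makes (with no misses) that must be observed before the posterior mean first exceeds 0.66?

k = 9

After k makes and 0 misses the posterior is Beta(1+k, 5), with mean (1+k)/(1+5+k).
Set (1+k)/(6+k) > 0.66 and solve: k > (0.66·6 − 1)/(1 − 0.66) = 8.706.
The smallest integer exceeding 8.706 is 9, and checking k=9: (10)/(15) = 0.6667 > 0.66.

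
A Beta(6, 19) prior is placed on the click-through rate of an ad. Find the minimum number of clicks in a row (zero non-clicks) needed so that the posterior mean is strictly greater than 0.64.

k = 28

After k clicks and 0 non-clicks the posterior is Beta(6+k, 19), with mean (6+k)/(6+19+k).
Set (6+k)/(25+k) > 0.64 and solve: k > (0.64·25 − 6)/(1 − 0.64) = 27.778.
The smallest integer exceeding 27.778 is 28, and checking k=28: (34)/(53) = 0.6415 > 0.64.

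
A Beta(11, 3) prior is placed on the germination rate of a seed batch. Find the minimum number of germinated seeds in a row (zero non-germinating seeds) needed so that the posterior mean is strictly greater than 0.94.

After k germinated seeds and 0 non-germinating seeds the posterior is Beta(11+k, 3), with mean (11+k)/(11+3+k).
Set (11+k)/(14+k) > 0.94 and solve: k > (0.94·14 − 11)/(1 − 0.94) = 36.000.
The smallest integer exceeding 36.000 is 37.

k = 37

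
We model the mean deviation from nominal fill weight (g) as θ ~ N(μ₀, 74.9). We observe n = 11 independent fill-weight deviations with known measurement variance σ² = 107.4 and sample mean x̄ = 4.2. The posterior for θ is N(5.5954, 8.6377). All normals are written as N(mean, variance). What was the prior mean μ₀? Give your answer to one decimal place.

With known observation variance, the Normal–Normal posterior has precision τ_n = τ₀ + n/σ² and mean μ_n = (τ₀μ₀ + (n/σ²)x̄)/τ_n.
Here τ₀ = 1/74.9 = 0.013351 and τ_data = 11/107.4 = 0.102421, so τ_n = 0.115772.
Rearranging for μ₀: μ₀ = (μ_n·τ_n − τ_data·x̄)/τ₀ = (5.5954·0.115772 − 0.102421·4.2) / 0.013351 = 0.217622/0.013351 ≈ 16.3.

μ₀ = 16.3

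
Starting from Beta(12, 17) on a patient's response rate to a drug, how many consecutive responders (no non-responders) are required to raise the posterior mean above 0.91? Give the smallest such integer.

k = 160

After k responders and 0 non-responders the posterior is Beta(12+k, 17), with mean (12+k)/(12+17+k).
Set (12+k)/(29+k) > 0.91 and solve: k > (0.91·29 − 12)/(1 − 0.91) = 159.889.
The smallest integer exceeding 159.889 is 160.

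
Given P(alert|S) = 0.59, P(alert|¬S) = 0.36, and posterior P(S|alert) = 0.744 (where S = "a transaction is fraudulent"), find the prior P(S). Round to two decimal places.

P(S) = 0.64

In odds form, posterior odds = prior odds × likelihood ratio, so prior odds = posterior odds ÷ LR.
Posterior odds = 0.744/(1−0.744) = 2.9062. LR = 0.59/0.36 = 1.6389.
Prior odds = 2.9062/1.6389 = 1.7733, so P(S) = 1.7733/(1+1.7733) ≈ 0.64.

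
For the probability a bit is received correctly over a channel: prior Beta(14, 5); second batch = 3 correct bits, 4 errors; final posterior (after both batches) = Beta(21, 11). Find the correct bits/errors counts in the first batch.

Because Beta–binomial updating is additive in the counts, the combined data contributed (α_post−α_prior, β_post−β_prior) successes and failures.
Total across both batches: 21−14=7 correct bits, 11−5=6 errors.
Subtract the second batch: 7−3=4 correct bits and 6−4=2 errors.

4 correct bits and 2 errors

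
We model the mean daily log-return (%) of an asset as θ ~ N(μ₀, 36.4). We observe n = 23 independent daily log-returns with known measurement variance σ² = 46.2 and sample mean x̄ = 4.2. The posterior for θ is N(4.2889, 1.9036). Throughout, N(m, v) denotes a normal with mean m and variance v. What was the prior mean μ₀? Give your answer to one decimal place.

The posterior mean is a precision-weighted average: μ_n = (τ₀μ₀ + τ_data·x̄)/(τ₀+τ_data), with τ₀=1/σ₀² and τ_data=n/σ².
Here τ₀ = 1/36.4 = 0.027473 and τ_data = 23/46.2 = 0.497835, so τ_n = 0.525308.
Rearranging for μ₀: μ₀ = (μ_n·τ_n − τ_data·x̄)/τ₀ = (4.2889·0.525308 − 0.497835·4.2) / 0.027473 = 0.162086/0.027473 ≈ 5.9.

μ₀ = 5.9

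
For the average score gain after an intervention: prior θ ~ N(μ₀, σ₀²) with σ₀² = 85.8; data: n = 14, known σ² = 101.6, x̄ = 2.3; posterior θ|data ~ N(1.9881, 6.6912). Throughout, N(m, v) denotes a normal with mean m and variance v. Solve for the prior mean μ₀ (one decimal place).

With known observation variance, the Normal–Normal posterior has precision τ_n = τ₀ + n/σ² and mean μ_n = (τ₀μ₀ + (n/σ²)x̄)/τ_n.
Here τ₀ = 1/85.8 = 0.011655 and τ_data = 14/101.6 = 0.137795, so τ_n = 0.149450.
Rearranging for μ₀: μ₀ = (μ_n·τ_n − τ_data·x̄)/τ₀ = (1.9881·0.149450 − 0.137795·2.3) / 0.011655 = -0.019807/0.011655 ≈ -1.7.

μ₀ = -1.7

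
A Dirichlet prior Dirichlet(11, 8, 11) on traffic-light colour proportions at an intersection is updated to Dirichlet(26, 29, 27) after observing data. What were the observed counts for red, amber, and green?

counts (15, 21, 16)

For a Dirichlet(α) prior with multinomial counts c, the posterior is Dirichlet(α + c) componentwise.
Counts are posterior − prior componentwise: 26−11=15, 29−8=21, 27−11=16.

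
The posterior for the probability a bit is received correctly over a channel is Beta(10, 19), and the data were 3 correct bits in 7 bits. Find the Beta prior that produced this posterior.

Beta(7, 15)

Under Beta–binomial conjugacy the posterior parameters are (α+s, β+f).
Subtract the data counts: 10−3=7, 19−4=15.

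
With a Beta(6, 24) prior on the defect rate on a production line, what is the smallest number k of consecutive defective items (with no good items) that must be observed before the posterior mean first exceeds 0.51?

After k defective items and 0 good items the posterior is Beta(6+k, 24), with mean (6+k)/(6+24+k).
Set (6+k)/(30+k) > 0.51 and solve: k > (0.51·30 − 6)/(1 − 0.51) = 18.980.
The smallest integer exceeding 18.980 is 19, and checking k=19: (25)/(49) = 0.5102 > 0.51.

k = 19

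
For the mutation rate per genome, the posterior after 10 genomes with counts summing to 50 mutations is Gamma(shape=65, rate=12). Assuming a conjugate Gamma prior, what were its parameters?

Gamma–Poisson conjugacy: posterior shape = α + Σxᵢ, posterior rate = β + n.
So α = 65 − 50 = 15 and β = 12 − 10 = 2.

Gamma(shape=15, rate=2)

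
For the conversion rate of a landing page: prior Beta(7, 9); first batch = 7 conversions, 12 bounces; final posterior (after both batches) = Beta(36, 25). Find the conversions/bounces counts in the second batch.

22 conversions and 4 bounces

Because Beta–binomial updating is additive in the counts, the combined data contributed (α_post−α_prior, β_post−β_prior) successes and failures.
Total across both batches: 36−7=29 conversions, 25−9=16 bounces.
Subtract the first batch: 29−7=22 conversions and 16−12=4 bounces.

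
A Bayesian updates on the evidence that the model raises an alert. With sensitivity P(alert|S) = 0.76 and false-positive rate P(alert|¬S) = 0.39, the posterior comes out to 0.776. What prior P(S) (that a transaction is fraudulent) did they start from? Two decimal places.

P(S) = 0.64

In odds form, posterior odds = prior odds × likelihood ratio, so prior odds = posterior odds ÷ LR.
Posterior odds = 0.776/(1−0.776) = 3.4643. LR = 0.76/0.39 = 1.9487.
Prior odds = 3.4643/1.9487 = 1.7777, so P(S) = 1.7777/(1+1.7777) ≈ 0.64.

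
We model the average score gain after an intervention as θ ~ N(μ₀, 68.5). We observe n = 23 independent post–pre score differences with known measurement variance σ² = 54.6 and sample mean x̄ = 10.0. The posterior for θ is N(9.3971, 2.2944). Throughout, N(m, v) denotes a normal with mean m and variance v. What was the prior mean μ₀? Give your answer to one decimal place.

With known observation variance, the Normal–Normal posterior has precision τ_n = τ₀ + n/σ² and mean μ_n = (τ₀μ₀ + (n/σ²)x̄)/τ_n.
Here τ₀ = 1/68.5 = 0.014599 and τ_data = 23/54.6 = 0.421245, so τ_n = 0.435844.
Rearranging for μ₀: μ₀ = (μ_n·τ_n − τ_data·x̄)/τ₀ = (9.3971·0.435844 − 0.421245·10.0) / 0.014599 = -0.116780/0.014599 ≈ -8.0.

μ₀ = -8.0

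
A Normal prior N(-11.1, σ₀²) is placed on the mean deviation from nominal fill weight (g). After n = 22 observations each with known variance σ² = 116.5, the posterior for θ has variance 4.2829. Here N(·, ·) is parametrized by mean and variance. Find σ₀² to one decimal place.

For the Normal–Normal model with known σ², precisions add: τ_n = τ₀ + n/σ².
So 1/σ₀² = 1/4.2829 − 22/116.5 = 0.233487 − 0.188841 = 0.044646.
Hence σ₀² = 1/0.044646 ≈ 22.4.

σ₀² = 22.4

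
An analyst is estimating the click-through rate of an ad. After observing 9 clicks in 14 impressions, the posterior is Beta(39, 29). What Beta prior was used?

A Beta(a, b) prior with s successes and f failures in binomial data gives a Beta(a+s, b+f) posterior.
Subtract the data counts: 39−9=30, 29−5=24.

Beta(30, 24)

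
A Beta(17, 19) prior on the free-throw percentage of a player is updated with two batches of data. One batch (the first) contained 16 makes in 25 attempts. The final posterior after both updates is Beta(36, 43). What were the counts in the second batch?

3 makes and 15 misses

Sequential conjugate updates are equivalent to a single update on the pooled data, so total successes = posterior α − prior α and total failures = posterior β − prior β.
Total across both batches: 36−17=19 makes, 43−19=24 misses.
Subtract the first batch: 19−16=3 makes and 24−9=15 misses.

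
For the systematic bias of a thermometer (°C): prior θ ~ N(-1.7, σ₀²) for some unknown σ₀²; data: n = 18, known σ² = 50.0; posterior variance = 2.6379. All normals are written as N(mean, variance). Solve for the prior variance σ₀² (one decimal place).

Posterior precision equals prior precision plus data precision: 1/σ_n² = 1/σ₀² + n/σ².
So 1/σ₀² = 1/2.6379 − 18/50.0 = 0.379089 − 0.360000 = 0.019089.
Hence σ₀² = 1/0.019089 ≈ 52.4.

σ₀² = 52.4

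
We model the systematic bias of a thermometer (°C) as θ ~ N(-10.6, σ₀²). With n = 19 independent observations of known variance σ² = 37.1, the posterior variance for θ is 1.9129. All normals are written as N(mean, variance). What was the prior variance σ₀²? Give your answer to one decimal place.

Posterior precision equals prior precision plus data precision: 1/σ_n² = 1/σ₀² + n/σ².
So 1/σ₀² = 1/1.9129 − 19/37.1 = 0.522766 − 0.512129 = 0.010637.
Hence σ₀² = 1/0.010637 ≈ 94.0.

σ₀² = 94.0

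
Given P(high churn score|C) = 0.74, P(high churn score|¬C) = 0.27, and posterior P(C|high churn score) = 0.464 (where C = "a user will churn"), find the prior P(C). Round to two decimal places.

Bayes' rule in odds form gives O(C|E) = O(C)·[P(E|C)/P(E|¬C)], hence O(C) = O(C|E)/LR.
Posterior odds = 0.464/(1−0.464) = 0.8657. LR = 0.74/0.27 = 2.7407.
Prior odds = 0.8657/2.7407 = 0.3159, so P(C) = 0.3159/(1+0.3159) ≈ 0.24.

P(C) = 0.24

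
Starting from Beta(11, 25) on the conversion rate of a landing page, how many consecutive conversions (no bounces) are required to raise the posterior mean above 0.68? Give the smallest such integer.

After k conversions and 0 bounces the posterior is Beta(11+k, 25), with mean (11+k)/(11+25+k).
Set (11+k)/(36+k) > 0.68 and solve: k > (0.68·36 − 11)/(1 − 0.68) = 42.125.
The smallest integer exceeding 42.125 is 43, and checking k=43: (54)/(79) = 0.6835 > 0.68.

k = 43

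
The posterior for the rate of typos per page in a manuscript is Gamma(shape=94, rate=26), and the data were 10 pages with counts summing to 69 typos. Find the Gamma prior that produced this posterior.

A Gamma(α, β) prior (rate parametrization) on a Poisson rate with n observations summing to S gives posterior Gamma(α+S, β+n).
So α = 94 − 69 = 25 and β = 26 − 10 = 16.

Gamma(shape=25, rate=16)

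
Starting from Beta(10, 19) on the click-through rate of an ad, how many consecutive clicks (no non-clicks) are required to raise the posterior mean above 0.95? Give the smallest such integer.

After k clicks and 0 non-clicks the posterior is Beta(10+k, 19), with mean (10+k)/(10+19+k).
Set (10+k)/(29+k) > 0.95 and solve: k > (0.95·29 − 10)/(1 − 0.95) = 351.000.
The smallest integer exceeding 351.000 is 352.

k = 352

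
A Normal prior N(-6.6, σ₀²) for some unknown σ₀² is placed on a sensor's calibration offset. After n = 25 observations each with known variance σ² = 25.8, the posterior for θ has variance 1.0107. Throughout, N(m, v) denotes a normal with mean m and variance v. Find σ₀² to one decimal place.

σ₀² = 49.0

For the Normal–Normal model with known σ², precisions add: τ_n = τ₀ + n/σ².
So 1/σ₀² = 1/1.0107 − 25/25.8 = 0.989413 − 0.968992 = 0.020421.
Hence σ₀² = 1/0.020421 ≈ 49.0.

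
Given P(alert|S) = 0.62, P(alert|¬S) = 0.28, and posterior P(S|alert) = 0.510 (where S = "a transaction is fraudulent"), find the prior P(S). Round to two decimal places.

P(S) = 0.32

In odds form, posterior odds = prior odds × likelihood ratio, so prior odds = posterior odds ÷ LR.
Posterior odds = 0.510/(1−0.510) = 1.0408. LR = 0.62/0.28 = 2.2143.
Prior odds = 1.0408/2.2143 = 0.4700, so P(S) = 0.4700/(1+0.4700) ≈ 0.32.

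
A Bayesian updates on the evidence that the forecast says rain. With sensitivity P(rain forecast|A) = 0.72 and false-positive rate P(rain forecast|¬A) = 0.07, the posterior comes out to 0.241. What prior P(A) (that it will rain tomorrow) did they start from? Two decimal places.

Bayes' rule in odds form gives O(A|E) = O(A)·[P(E|A)/P(E|¬A)], hence O(A) = O(A|E)/LR.
Posterior odds = 0.241/(1−0.241) = 0.3175. LR = 0.72/0.07 = 10.2857.
Prior odds = 0.3175/10.2857 = 0.0309, so P(A) = 0.0309/(1+0.0309) ≈ 0.03.

P(A) = 0.03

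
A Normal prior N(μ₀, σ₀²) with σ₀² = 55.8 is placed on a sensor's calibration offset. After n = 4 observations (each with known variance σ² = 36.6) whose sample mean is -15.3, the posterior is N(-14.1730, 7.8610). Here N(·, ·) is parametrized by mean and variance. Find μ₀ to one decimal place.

With known observation variance, the Normal–Normal posterior has precision τ_n = τ₀ + n/σ² and mean μ_n = (τ₀μ₀ + (n/σ²)x̄)/τ_n.
Here τ₀ = 1/55.8 = 0.017921 and τ_data = 4/36.6 = 0.109290, so τ_n = 0.127211.
Rearranging for μ₀: μ₀ = (μ_n·τ_n − τ_data·x̄)/τ₀ = (-14.1730·0.127211 − 0.109290·-15.3) / 0.017921 = -0.130825/0.017921 ≈ -7.3.

μ₀ = -7.3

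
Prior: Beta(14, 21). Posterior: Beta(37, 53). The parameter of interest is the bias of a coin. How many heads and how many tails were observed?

A Beta(α, β) prior with s successes and f failures in binomial data gives a Beta(α+s, β+f) posterior.
Match parameters: s=37−14=23, f=53−21=32.

23 heads and 32 tails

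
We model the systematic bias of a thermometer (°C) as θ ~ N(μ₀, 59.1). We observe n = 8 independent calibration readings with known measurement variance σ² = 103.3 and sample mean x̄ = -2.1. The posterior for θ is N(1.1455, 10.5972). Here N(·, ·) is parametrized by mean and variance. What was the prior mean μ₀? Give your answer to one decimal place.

With known observation variance, the Normal–Normal posterior has precision τ_n = τ₀ + n/σ² and mean μ_n = (τ₀μ₀ + (n/σ²)x̄)/τ_n.
Here τ₀ = 1/59.1 = 0.016920 and τ_data = 8/103.3 = 0.077444, so τ_n = 0.094364.
Rearranging for μ₀: μ₀ = (μ_n·τ_n − τ_data·x̄)/τ₀ = (1.1455·0.094364 − 0.077444·-2.1) / 0.016920 = 0.270726/0.016920 ≈ 16.0.

μ₀ = 16.0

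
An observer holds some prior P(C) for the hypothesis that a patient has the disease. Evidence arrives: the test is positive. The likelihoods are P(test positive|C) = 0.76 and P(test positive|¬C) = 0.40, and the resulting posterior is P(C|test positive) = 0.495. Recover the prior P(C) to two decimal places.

P(C) = 0.34

In odds form, posterior odds = prior odds × likelihood ratio, so prior odds = posterior odds ÷ LR.
Posterior odds = 0.495/(1−0.495) = 0.9802. LR = 0.76/0.40 = 1.9000.
Prior odds = 0.9802/1.9000 = 0.5159, so P(C) = 0.5159/(1+0.5159) ≈ 0.34.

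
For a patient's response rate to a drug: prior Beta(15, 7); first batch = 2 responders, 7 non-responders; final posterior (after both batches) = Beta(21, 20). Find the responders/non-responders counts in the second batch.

4 responders and 6 non-responders

Sequential conjugate updates are equivalent to a single update on the pooled data, so total successes = posterior α − prior α and total failures = posterior β − prior β.
Total across both batches: 21−15=6 responders, 20−7=13 non-responders.
Subtract the first batch: 6−2=4 responders and 13−7=6 non-responders.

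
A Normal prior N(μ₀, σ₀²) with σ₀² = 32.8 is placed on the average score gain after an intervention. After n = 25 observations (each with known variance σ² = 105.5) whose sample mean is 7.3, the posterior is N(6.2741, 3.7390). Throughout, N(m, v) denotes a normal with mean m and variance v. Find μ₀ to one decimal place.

The posterior mean is a precision-weighted average: μ_n = (τ₀μ₀ + τ_data·x̄)/(τ₀+τ_data), with τ₀=1/σ₀² and τ_data=n/σ².
Here τ₀ = 1/32.8 = 0.030488 and τ_data = 25/105.5 = 0.236967, so τ_n = 0.267455.
Rearranging for μ₀: μ₀ = (μ_n·τ_n − τ_data·x̄)/τ₀ = (6.2741·0.267455 − 0.236967·7.3) / 0.030488 = -0.051820/0.030488 ≈ -1.7.

μ₀ = -1.7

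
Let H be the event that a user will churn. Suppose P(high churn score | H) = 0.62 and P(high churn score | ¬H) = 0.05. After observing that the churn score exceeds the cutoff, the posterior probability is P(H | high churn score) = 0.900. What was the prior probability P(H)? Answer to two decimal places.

In odds form, posterior odds = prior odds × likelihood ratio, so prior odds = posterior odds ÷ LR.
Posterior odds = 0.900/(1−0.900) = 9.0000. LR = 0.62/0.05 = 12.4000.
Prior odds = 9.0000/12.4000 = 0.7258, so P(H) = 0.7258/(1+0.7258) ≈ 0.42.

P(H) = 0.42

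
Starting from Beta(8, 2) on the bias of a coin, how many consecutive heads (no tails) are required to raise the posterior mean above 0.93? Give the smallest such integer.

After k heads and 0 tails the posterior is Beta(8+k, 2), with mean (8+k)/(8+2+k).
Set (8+k)/(10+k) > 0.93 and solve: k > (0.93·10 − 8)/(1 − 0.93) = 18.571.
The smallest integer exceeding 18.571 is 19.

k = 19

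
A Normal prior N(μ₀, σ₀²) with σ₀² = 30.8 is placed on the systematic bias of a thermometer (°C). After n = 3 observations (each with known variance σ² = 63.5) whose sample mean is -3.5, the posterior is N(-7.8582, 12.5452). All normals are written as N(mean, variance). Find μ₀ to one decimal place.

μ₀ = -14.2

With known observation variance, the Normal–Normal posterior has precision τ_n = τ₀ + n/σ² and mean μ_n = (τ₀μ₀ + (n/σ²)x̄)/τ_n.
Here τ₀ = 1/30.8 = 0.032468 and τ_data = 3/63.5 = 0.047244, so τ_n = 0.079712.
Rearranging for μ₀: μ₀ = (μ_n·τ_n − τ_data·x̄)/τ₀ = (-7.8582·0.079712 − 0.047244·-3.5) / 0.032468 = -0.461039/0.032468 ≈ -14.2.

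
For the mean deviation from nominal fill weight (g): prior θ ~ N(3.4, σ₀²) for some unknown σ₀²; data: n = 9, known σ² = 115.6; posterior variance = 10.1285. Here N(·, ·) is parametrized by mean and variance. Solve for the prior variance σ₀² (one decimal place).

σ₀² = 47.9

For the Normal–Normal model with known σ², precisions add: τ_n = τ₀ + n/σ².
So 1/σ₀² = 1/10.1285 − 9/115.6 = 0.098731 − 0.077855 = 0.020876.
Hence σ₀² = 1/0.020876 ≈ 47.9.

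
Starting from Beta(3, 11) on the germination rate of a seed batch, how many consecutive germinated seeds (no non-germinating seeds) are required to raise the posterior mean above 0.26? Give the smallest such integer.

After k germinated seeds and 0 non-germinating seeds the posterior is Beta(3+k, 11), with mean (3+k)/(3+11+k).
Set (3+k)/(14+k) > 0.26 and solve: k > (0.26·14 − 3)/(1 − 0.26) = 0.865.
The smallest integer exceeding 0.865 is 1.

k = 1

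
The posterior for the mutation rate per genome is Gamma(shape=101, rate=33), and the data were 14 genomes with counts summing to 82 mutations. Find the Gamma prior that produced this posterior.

Gamma–Poisson conjugacy: posterior shape = α + Σxᵢ, posterior rate = β + n.
So α = 101 − 82 = 19 and β = 33 − 14 = 19.

Gamma(shape=19, rate=19)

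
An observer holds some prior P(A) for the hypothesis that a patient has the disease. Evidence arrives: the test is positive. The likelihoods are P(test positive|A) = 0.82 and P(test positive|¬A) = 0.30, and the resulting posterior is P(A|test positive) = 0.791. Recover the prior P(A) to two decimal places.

In odds form, posterior odds = prior odds × likelihood ratio, so prior odds = posterior odds ÷ LR.
Posterior odds = 0.791/(1−0.791) = 3.7847. LR = 0.82/0.30 = 2.7333.
Prior odds = 3.7847/2.7333 = 1.3847, so P(A) = 1.3847/(1+1.3847) ≈ 0.58.

P(A) = 0.58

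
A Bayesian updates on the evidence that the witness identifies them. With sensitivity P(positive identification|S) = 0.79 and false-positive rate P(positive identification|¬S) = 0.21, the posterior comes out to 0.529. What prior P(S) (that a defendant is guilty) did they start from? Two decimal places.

P(S) = 0.23

Bayes' rule in odds form gives O(S|E) = O(S)·[P(E|S)/P(E|¬S)], hence O(S) = O(S|E)/LR.
Posterior odds = 0.529/(1−0.529) = 1.1231. LR = 0.79/0.21 = 3.7619.
Prior odds = 1.1231/3.7619 = 0.2985, so P(S) = 0.2985/(1+0.2985) ≈ 0.23.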